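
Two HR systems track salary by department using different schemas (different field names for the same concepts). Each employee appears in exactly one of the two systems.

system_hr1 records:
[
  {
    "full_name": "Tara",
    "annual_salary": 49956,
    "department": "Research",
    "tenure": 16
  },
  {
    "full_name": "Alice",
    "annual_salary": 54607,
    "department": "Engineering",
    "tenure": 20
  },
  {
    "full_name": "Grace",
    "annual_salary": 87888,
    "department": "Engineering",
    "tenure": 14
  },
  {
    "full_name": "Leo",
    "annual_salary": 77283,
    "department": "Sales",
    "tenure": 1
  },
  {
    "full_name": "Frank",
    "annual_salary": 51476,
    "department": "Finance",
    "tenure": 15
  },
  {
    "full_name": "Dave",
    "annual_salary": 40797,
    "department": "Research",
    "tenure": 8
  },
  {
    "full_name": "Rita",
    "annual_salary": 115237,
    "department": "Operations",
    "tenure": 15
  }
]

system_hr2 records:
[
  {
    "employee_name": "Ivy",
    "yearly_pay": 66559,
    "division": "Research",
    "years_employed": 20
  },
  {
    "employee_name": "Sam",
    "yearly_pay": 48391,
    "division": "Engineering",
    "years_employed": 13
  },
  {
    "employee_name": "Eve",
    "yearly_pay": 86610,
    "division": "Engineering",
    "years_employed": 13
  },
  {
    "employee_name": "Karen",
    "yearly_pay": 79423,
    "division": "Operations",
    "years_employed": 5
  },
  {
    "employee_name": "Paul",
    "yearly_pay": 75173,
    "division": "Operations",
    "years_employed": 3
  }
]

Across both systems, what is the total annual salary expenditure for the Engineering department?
277496

Schema mappings:
- "department" (system_hr1) = "division" (system_hr2) = department
- "annual_salary" (system_hr1) = "yearly_pay" (system_hr2) = salary

Engineering salaries from system_hr1: 142495
Engineering salaries from system_hr2: 135001

Total: 142495 + 135001 = 277496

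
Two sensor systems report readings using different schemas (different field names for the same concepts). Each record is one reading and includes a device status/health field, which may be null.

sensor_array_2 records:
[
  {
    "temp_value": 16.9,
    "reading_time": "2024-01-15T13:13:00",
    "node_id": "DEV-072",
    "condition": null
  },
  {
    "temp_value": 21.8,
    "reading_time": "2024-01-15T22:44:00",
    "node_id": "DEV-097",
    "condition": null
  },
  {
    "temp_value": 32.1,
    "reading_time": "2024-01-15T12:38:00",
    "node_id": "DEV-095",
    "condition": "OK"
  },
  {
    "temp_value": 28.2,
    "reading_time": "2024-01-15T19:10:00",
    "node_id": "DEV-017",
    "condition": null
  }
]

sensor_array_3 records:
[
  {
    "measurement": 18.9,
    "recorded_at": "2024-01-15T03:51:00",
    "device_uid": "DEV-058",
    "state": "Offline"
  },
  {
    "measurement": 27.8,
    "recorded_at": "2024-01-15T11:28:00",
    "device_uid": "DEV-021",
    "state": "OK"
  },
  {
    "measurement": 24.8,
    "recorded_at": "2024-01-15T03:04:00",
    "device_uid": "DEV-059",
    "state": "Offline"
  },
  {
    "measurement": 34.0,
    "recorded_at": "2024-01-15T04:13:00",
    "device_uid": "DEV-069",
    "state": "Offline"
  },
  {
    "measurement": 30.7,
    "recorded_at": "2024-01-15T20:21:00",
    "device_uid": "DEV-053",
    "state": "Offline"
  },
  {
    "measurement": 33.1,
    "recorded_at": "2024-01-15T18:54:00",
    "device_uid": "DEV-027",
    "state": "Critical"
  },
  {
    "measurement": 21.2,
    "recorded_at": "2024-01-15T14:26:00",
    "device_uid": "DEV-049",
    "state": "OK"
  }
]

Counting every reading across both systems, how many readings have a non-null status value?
8

Schema mapping: "condition" (sensor_array_2) = "state" (sensor_array_3) = status

Non-null in sensor_array_2: 1
Non-null in sensor_array_3: 7

Total non-null: 1 + 7 = 8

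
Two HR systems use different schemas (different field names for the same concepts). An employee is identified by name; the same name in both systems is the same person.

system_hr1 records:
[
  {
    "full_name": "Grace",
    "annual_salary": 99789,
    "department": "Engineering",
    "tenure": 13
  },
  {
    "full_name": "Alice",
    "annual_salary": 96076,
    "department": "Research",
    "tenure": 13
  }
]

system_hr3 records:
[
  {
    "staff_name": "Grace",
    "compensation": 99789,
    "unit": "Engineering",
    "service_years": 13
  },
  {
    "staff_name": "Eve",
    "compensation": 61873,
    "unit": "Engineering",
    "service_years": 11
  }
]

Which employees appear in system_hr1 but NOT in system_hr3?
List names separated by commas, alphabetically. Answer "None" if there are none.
Alice

Schema mapping: "full_name" (system_hr1) = "staff_name" (system_hr3) = employee name

Names in system_hr1: ['Alice', 'Grace']
Names in system_hr3: ['Eve', 'Grace']

In system_hr1 but not system_hr3: ['Alice']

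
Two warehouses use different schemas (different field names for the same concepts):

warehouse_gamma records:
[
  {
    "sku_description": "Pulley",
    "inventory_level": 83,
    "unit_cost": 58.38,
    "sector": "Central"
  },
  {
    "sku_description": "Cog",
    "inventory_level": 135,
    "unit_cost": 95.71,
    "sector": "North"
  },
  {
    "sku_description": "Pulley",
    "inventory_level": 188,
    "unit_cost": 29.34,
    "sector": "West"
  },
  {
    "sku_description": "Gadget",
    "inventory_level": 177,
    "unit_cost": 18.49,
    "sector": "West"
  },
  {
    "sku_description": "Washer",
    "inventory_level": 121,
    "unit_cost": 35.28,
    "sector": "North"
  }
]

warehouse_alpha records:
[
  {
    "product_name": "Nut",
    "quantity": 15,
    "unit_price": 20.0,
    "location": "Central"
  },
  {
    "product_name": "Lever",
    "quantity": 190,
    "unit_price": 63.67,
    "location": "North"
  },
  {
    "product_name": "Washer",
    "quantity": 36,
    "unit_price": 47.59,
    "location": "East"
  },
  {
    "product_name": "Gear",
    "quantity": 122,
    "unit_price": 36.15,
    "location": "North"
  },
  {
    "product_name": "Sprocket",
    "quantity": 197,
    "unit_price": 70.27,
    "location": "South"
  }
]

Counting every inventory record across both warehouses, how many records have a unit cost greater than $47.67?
4

Schema mapping: "unit_cost" (warehouse_gamma) = "unit_price" (warehouse_alpha) = unit cost

Records > $47.67 in warehouse_gamma: 2
Records > $47.67 in warehouse_alpha: 2

Total count: 2 + 2 = 4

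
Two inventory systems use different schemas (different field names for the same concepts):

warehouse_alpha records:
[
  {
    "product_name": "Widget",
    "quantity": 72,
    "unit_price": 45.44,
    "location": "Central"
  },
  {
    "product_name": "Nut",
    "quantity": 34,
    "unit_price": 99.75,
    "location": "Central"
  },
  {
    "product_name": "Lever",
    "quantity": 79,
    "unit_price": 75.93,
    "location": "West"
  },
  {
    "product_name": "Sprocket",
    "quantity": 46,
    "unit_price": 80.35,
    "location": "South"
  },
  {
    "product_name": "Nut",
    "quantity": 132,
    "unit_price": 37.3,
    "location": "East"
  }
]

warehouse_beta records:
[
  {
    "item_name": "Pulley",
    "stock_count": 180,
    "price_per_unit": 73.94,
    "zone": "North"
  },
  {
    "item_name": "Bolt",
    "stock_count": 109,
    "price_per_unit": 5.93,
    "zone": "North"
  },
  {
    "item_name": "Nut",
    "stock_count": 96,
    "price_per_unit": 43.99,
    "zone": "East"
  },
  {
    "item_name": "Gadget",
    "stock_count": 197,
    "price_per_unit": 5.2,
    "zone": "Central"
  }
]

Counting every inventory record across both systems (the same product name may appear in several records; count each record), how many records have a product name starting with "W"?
1

Schema mapping: "product_name" (warehouse_alpha) = "item_name" (warehouse_beta) = product name

Records with product name starting with "W" in warehouse_alpha: 1
Records with product name starting with "W" in warehouse_beta: 0

Total: 1 + 0 = 1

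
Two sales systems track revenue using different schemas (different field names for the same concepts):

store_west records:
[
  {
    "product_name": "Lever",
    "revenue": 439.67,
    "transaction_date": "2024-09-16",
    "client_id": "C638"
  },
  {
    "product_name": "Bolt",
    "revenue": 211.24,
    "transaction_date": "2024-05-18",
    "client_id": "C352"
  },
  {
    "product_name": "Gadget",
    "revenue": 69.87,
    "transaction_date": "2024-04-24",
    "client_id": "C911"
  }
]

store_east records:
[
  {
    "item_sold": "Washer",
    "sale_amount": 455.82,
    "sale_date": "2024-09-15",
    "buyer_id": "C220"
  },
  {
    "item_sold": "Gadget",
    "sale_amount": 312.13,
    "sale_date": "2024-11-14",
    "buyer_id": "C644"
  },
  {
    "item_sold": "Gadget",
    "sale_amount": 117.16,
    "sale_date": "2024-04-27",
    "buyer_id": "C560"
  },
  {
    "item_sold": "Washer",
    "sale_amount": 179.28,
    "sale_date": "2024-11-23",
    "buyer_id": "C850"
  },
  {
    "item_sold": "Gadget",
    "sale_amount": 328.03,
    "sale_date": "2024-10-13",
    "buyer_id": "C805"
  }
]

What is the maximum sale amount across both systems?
455.82

Reconcile: "revenue" (store_west) = "sale_amount" (store_east) = sale amount

Maximum in store_west: 439.67
Maximum in store_east: 455.82

Overall maximum: max(439.67, 455.82) = 455.82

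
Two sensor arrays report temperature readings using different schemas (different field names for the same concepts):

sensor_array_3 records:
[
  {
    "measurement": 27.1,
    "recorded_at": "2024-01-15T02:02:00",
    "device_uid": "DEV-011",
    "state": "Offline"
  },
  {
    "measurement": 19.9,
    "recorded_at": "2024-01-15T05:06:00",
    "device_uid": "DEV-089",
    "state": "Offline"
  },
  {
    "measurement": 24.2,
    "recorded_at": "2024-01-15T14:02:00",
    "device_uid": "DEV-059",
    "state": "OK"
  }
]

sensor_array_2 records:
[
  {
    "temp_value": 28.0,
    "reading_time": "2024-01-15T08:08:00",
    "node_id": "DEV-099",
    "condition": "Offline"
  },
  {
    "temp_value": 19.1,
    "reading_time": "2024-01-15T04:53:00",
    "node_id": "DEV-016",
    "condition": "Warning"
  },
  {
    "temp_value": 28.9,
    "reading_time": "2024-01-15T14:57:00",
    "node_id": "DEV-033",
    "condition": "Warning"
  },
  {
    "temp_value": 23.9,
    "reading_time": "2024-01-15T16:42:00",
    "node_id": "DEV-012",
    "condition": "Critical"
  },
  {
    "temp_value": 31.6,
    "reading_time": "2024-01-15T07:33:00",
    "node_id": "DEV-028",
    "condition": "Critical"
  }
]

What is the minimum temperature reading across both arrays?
19.1

Schema mapping: "measurement" (sensor_array_3) = "temp_value" (sensor_array_2) = temperature reading

Minimum in sensor_array_3: 19.9
Minimum in sensor_array_2: 19.1

Overall minimum: min(19.9, 19.1) = 19.1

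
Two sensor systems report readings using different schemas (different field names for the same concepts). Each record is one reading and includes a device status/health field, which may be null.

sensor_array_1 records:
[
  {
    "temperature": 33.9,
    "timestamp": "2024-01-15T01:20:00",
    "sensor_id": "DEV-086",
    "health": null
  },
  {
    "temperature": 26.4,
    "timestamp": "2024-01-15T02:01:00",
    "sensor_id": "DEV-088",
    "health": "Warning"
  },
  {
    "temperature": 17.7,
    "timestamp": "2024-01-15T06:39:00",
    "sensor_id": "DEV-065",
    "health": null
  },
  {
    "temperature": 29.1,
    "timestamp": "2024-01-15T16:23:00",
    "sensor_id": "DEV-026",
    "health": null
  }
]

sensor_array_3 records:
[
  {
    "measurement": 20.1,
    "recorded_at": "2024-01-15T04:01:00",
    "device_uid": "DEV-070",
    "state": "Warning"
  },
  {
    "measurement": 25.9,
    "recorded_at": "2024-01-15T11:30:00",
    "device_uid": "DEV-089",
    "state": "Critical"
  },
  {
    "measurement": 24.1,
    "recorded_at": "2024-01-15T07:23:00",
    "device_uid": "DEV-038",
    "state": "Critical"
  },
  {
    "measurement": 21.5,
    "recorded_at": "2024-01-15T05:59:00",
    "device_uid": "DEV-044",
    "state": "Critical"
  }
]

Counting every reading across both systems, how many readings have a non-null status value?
5

Schema mapping: "health" (sensor_array_1) = "state" (sensor_array_3) = status

Non-null in sensor_array_1: 1
Non-null in sensor_array_3: 4

Total non-null: 1 + 4 = 5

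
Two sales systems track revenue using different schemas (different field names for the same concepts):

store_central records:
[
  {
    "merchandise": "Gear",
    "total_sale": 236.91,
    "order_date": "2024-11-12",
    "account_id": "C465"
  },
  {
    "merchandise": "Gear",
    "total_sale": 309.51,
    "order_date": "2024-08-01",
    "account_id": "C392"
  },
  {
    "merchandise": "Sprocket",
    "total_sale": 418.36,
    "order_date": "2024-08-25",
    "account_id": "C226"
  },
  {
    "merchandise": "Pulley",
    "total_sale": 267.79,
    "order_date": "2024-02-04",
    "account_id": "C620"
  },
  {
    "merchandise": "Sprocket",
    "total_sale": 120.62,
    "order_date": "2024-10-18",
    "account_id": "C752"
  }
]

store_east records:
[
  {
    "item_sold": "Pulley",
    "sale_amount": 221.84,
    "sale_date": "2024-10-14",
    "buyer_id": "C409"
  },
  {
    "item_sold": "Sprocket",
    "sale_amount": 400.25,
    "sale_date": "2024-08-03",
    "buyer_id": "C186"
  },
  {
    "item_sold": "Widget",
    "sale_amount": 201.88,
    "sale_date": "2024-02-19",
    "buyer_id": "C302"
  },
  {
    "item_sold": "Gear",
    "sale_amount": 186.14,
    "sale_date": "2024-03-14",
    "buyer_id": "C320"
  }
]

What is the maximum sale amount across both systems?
418.36

Reconcile: "total_sale" (store_central) = "sale_amount" (store_east) = sale amount

Maximum in store_central: 418.36
Maximum in store_east: 400.25

Overall maximum: max(418.36, 400.25) = 418.36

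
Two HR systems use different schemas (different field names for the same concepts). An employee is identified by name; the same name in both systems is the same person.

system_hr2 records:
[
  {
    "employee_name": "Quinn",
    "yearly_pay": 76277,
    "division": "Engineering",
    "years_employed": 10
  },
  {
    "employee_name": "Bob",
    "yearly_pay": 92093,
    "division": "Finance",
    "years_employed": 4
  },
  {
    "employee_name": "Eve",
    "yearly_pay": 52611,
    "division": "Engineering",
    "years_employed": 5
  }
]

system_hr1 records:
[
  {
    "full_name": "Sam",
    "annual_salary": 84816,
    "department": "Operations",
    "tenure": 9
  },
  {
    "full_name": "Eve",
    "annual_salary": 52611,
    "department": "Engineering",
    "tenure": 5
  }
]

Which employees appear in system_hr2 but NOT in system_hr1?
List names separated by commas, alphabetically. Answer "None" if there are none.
Bob, Quinn

Schema mapping: "employee_name" (system_hr2) = "full_name" (system_hr1) = employee name

Names in system_hr2: ['Bob', 'Eve', 'Quinn']
Names in system_hr1: ['Eve', 'Sam']

In system_hr2 but not system_hr1: ['Bob', 'Quinn']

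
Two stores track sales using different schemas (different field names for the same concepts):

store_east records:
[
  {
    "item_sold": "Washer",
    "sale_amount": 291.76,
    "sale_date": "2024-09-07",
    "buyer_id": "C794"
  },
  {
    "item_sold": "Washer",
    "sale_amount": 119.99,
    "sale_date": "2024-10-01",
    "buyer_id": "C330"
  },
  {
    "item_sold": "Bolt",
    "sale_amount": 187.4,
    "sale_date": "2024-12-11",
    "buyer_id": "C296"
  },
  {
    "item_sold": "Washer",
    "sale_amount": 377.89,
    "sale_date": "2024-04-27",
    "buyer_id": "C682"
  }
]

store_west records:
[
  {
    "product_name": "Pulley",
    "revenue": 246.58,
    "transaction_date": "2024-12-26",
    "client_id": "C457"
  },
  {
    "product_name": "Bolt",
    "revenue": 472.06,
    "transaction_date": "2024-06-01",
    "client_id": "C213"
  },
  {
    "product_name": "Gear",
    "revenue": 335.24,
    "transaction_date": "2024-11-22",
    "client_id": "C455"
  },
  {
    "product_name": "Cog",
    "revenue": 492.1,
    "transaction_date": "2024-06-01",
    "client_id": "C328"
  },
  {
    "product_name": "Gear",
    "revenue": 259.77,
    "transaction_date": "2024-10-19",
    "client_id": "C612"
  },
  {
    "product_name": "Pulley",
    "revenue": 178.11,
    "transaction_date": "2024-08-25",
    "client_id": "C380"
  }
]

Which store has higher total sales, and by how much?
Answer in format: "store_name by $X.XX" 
store_west by $1006.82

Schema mapping: "sale_amount" (store_east) = "revenue" (store_west) = sale amount

Total for store_east: 977.04
Total for store_west: 1983.86

Difference: |977.04 - 1983.86| = 1006.82
store_west has higher sales by $1006.82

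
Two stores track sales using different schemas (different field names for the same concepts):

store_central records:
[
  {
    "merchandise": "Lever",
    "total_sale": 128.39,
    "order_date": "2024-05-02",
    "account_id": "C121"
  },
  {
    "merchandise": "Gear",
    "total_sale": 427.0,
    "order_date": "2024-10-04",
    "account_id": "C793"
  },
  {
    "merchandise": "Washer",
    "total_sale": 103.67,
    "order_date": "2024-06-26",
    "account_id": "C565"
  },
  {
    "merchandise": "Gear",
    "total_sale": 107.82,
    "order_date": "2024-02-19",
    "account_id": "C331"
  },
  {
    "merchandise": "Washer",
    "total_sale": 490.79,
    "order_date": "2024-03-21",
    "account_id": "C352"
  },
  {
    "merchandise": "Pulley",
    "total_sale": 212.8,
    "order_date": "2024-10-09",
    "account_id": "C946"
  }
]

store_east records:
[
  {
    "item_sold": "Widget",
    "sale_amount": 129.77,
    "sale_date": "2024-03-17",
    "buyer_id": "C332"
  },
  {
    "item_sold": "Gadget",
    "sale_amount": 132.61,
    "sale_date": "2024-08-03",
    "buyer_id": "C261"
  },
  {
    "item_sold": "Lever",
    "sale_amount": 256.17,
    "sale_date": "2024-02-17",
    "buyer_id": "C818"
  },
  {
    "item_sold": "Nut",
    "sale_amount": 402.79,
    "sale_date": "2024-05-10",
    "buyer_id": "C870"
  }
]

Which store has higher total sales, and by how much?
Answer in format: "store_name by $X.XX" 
store_central by $549.13

Schema mapping: "total_sale" (store_central) = "sale_amount" (store_east) = sale amount

Total for store_central: 1470.47
Total for store_east: 921.34

Difference: |1470.47 - 921.34| = 549.13
store_central has higher sales by $549.13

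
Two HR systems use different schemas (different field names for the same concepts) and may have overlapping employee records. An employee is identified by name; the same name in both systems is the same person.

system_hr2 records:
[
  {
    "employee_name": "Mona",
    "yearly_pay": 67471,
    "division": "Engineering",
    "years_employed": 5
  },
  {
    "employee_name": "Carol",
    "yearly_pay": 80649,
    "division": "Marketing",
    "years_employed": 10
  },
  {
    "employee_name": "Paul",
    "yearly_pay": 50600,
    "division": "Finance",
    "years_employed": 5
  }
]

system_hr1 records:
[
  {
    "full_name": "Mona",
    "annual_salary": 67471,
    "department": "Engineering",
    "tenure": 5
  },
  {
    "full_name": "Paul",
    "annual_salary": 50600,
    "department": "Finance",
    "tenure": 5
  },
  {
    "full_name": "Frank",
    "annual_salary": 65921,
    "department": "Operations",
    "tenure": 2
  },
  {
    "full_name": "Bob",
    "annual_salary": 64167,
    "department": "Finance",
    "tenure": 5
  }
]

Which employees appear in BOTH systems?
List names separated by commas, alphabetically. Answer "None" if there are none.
Mona, Paul

Schema mapping: "employee_name" (system_hr2) = "full_name" (system_hr1) = employee name

Names in system_hr2: ['Carol', 'Mona', 'Paul']
Names in system_hr1: ['Bob', 'Frank', 'Mona', 'Paul']

Intersection: ['Mona', 'Paul']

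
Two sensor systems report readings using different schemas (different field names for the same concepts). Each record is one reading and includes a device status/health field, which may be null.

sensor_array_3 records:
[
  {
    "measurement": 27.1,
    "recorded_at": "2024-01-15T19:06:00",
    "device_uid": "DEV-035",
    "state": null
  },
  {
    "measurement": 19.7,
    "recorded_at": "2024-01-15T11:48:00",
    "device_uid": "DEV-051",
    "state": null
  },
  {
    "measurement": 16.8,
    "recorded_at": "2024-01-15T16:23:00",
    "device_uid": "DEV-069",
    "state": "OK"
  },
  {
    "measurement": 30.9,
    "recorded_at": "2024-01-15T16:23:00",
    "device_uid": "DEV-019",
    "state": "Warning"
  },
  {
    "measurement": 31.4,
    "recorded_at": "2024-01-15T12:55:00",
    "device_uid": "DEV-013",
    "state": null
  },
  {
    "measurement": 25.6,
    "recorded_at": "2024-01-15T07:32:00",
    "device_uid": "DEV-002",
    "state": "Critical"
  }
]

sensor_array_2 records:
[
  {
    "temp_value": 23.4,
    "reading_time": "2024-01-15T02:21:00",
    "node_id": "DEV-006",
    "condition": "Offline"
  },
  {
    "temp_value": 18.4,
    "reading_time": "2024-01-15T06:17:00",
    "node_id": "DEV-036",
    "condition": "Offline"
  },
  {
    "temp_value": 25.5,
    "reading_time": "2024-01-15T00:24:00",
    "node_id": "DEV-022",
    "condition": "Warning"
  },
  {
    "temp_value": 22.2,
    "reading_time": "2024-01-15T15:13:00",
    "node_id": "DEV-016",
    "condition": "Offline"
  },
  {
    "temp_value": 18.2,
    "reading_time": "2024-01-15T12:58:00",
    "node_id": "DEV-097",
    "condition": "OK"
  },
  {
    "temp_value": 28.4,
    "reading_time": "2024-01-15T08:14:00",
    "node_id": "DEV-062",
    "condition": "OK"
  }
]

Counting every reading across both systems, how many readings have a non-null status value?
9

Schema mapping: "state" (sensor_array_3) = "condition" (sensor_array_2) = status

Non-null in sensor_array_3: 3
Non-null in sensor_array_2: 6

Total non-null: 3 + 6 = 9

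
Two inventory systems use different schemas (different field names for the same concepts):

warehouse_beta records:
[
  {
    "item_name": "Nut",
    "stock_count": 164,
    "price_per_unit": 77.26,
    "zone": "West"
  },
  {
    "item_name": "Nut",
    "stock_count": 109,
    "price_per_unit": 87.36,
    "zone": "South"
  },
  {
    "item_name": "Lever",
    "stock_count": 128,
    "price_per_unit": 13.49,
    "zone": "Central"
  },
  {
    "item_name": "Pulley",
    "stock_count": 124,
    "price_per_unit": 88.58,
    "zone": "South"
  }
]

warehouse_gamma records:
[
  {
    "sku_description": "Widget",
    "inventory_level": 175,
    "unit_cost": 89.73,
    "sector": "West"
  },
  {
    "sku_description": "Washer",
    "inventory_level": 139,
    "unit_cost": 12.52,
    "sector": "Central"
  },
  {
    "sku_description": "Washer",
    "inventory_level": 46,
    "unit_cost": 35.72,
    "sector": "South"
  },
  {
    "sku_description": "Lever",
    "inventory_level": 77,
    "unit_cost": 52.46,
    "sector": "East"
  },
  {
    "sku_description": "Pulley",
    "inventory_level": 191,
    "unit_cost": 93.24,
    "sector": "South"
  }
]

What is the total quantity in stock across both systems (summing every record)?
1153

To reconcile these schemas, identify the field holding the quantity in stock in each system:
1. In warehouse_beta it is "stock_count"
2. In warehouse_gamma it is "inventory_level"

From warehouse_beta: 164 + 109 + 128 + 124 = 525
From warehouse_gamma: 175 + 139 + 46 + 77 + 191 = 628

Total: 525 + 628 = 1153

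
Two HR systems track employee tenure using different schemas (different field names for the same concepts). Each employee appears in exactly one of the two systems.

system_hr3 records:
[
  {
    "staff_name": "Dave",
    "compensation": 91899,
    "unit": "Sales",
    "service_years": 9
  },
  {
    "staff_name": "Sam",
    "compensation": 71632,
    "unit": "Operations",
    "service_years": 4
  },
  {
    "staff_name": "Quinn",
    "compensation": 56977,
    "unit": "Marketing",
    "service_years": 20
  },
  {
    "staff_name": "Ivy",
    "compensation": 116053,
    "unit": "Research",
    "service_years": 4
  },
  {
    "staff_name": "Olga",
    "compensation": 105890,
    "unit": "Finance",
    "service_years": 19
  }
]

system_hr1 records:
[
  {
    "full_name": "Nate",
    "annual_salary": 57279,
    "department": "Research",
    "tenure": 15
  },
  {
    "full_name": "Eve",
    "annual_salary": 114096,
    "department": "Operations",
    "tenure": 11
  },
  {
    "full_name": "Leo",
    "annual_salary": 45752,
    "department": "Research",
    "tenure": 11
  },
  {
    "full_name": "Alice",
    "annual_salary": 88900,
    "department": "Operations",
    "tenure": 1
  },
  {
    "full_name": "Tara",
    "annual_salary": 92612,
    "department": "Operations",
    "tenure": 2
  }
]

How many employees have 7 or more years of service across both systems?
6

Reconcile schemas: "service_years" (system_hr3) = "tenure" (system_hr1) = years of service

From system_hr3: 3 employees with >= 7 years
From system_hr1: 3 employees with >= 7 years

Total: 3 + 3 = 6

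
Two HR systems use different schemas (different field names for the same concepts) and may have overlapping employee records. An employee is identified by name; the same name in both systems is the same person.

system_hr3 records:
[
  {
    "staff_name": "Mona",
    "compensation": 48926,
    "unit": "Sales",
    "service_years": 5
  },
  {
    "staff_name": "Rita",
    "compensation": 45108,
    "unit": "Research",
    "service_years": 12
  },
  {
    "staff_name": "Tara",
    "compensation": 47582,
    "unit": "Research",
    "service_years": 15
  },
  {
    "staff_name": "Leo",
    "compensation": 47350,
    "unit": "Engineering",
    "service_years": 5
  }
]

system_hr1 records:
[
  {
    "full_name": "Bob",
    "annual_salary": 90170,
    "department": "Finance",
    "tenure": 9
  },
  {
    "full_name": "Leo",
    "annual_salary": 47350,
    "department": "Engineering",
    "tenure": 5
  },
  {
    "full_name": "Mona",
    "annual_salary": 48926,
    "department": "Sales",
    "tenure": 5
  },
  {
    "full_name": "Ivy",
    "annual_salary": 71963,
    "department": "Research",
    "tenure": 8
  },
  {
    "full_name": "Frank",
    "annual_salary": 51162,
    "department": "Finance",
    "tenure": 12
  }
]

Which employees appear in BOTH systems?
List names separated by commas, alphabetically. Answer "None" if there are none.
Leo, Mona

Schema mapping: "staff_name" (system_hr3) = "full_name" (system_hr1) = employee name

Names in system_hr3: ['Leo', 'Mona', 'Rita', 'Tara']
Names in system_hr1: ['Bob', 'Frank', 'Ivy', 'Leo', 'Mona']

Intersection: ['Leo', 'Mona']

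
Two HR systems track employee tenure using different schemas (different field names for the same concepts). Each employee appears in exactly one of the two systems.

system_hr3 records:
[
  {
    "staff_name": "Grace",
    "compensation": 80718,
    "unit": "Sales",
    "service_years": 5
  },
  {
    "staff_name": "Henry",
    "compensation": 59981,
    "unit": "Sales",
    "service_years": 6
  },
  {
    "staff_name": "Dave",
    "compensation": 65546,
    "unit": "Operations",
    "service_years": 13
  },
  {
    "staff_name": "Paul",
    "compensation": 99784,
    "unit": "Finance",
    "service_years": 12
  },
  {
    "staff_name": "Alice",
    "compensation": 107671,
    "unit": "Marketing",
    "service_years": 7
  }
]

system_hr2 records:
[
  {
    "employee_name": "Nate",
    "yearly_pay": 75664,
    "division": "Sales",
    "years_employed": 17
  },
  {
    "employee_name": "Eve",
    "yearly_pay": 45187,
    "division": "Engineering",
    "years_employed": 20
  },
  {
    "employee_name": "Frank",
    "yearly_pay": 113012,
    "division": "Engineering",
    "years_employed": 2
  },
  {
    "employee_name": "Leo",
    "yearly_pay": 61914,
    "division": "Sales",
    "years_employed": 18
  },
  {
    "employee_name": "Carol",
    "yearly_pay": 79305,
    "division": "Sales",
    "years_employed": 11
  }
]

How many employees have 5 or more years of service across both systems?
9

Reconcile schemas: "service_years" (system_hr3) = "years_employed" (system_hr2) = years of service

From system_hr3: 5 employees with >= 5 years
From system_hr2: 4 employees with >= 5 years

Total: 5 + 4 = 9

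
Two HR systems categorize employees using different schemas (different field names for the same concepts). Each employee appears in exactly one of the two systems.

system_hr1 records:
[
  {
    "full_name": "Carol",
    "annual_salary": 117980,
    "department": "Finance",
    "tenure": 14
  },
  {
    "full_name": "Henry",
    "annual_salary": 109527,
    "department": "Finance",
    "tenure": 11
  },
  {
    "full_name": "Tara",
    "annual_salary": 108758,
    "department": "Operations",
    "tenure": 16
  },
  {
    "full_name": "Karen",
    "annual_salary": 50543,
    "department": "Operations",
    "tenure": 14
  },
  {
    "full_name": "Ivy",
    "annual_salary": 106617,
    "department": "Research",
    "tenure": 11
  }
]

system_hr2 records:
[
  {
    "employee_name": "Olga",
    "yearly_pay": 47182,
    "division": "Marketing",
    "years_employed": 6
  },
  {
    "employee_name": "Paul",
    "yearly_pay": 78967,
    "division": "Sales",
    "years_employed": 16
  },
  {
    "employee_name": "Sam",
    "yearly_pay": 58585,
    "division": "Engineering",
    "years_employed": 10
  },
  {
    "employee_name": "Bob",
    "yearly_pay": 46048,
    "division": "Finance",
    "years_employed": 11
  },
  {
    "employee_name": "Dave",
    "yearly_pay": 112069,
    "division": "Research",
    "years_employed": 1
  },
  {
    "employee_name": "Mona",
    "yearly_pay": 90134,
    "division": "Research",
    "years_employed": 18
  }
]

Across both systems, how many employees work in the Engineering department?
1

Schema mapping: "department" (system_hr1) = "division" (system_hr2) = department

Engineering employees in system_hr1: 0
Engineering employees in system_hr2: 1

Total in Engineering: 0 + 1 = 1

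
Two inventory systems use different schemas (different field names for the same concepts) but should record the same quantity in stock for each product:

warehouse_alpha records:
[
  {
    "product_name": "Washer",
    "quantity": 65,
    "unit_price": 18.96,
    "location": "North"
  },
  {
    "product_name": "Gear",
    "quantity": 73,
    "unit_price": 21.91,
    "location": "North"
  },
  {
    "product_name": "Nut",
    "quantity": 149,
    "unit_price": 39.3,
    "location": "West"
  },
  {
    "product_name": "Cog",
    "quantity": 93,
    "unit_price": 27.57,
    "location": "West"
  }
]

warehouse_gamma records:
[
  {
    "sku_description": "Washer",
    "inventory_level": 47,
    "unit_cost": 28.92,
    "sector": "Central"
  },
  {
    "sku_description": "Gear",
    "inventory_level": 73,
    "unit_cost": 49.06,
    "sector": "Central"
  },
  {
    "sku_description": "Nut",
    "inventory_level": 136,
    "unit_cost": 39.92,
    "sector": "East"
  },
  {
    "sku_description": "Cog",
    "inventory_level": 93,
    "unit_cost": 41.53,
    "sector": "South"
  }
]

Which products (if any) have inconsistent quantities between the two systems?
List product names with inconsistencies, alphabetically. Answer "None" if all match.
Nut, Washer

Schema mappings:
- "product_name" (warehouse_alpha) = "sku_description" (warehouse_gamma) = product name
- "quantity" (warehouse_alpha) = "inventory_level" (warehouse_gamma) = quantity

Comparison:
  Washer: 65 vs 47 - MISMATCH
  Gear: 73 vs 73 - MATCH
  Nut: 149 vs 136 - MISMATCH
  Cog: 93 vs 93 - MATCH

Products with inconsistencies: Nut, Washer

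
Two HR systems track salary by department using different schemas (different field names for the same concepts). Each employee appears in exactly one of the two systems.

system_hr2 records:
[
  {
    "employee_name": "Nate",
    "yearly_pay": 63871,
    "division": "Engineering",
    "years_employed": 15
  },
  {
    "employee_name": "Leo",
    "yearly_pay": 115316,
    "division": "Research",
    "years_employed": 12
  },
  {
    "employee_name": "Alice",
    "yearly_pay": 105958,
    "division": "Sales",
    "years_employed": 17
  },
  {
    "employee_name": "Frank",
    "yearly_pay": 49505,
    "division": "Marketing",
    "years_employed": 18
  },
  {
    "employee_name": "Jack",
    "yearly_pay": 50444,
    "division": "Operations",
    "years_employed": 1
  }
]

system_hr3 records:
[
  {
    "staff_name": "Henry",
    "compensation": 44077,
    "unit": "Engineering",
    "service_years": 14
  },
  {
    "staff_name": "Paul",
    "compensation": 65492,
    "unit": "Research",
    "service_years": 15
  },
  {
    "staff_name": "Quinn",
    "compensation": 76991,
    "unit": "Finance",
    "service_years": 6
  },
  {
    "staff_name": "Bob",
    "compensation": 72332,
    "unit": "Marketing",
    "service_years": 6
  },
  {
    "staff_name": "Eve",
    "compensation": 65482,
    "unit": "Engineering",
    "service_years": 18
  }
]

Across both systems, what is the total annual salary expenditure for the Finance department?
76991

Schema mappings:
- "division" (system_hr2) = "unit" (system_hr3) = department
- "yearly_pay" (system_hr2) = "compensation" (system_hr3) = salary

Finance salaries from system_hr2: 0
Finance salaries from system_hr3: 76991

Total: 0 + 76991 = 76991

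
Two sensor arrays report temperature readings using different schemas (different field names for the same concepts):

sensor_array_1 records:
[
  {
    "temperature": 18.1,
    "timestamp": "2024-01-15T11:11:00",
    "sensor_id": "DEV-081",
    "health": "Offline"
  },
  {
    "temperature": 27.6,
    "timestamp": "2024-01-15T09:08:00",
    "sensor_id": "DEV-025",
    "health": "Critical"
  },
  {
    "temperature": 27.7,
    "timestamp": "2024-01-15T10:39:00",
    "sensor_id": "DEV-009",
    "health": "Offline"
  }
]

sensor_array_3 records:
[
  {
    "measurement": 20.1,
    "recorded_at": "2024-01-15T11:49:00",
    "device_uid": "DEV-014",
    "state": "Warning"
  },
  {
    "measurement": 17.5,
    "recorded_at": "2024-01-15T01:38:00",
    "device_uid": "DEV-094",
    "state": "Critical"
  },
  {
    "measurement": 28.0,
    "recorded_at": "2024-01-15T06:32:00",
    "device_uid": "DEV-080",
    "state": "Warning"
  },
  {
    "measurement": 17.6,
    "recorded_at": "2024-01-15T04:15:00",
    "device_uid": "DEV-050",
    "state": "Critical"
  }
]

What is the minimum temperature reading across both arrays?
17.5

Schema mapping: "temperature" (sensor_array_1) = "measurement" (sensor_array_3) = temperature reading

Minimum in sensor_array_1: 18.1
Minimum in sensor_array_3: 17.5

Overall minimum: min(18.1, 17.5) = 17.5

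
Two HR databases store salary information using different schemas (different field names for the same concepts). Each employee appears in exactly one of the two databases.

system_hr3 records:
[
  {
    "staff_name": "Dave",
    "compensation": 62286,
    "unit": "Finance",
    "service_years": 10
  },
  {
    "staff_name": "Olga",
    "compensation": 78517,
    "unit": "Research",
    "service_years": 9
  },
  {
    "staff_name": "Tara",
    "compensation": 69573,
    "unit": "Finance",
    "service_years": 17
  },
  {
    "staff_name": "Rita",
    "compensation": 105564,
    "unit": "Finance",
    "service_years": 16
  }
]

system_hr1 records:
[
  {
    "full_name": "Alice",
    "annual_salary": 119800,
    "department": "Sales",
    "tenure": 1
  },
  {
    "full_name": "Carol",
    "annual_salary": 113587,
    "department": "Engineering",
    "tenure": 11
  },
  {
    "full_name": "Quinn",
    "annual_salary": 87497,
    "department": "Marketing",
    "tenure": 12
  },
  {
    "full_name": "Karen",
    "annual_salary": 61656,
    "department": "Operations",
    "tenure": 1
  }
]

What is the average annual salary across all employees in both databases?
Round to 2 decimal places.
87310.00

Schema mapping: "compensation" (system_hr3) = "annual_salary" (system_hr1) = annual salary

All salaries: [62286, 78517, 69573, 105564, 119800, 113587, 87497, 61656]
Sum: 698480
Count: 8
Average: 698480 / 8 = 87310.00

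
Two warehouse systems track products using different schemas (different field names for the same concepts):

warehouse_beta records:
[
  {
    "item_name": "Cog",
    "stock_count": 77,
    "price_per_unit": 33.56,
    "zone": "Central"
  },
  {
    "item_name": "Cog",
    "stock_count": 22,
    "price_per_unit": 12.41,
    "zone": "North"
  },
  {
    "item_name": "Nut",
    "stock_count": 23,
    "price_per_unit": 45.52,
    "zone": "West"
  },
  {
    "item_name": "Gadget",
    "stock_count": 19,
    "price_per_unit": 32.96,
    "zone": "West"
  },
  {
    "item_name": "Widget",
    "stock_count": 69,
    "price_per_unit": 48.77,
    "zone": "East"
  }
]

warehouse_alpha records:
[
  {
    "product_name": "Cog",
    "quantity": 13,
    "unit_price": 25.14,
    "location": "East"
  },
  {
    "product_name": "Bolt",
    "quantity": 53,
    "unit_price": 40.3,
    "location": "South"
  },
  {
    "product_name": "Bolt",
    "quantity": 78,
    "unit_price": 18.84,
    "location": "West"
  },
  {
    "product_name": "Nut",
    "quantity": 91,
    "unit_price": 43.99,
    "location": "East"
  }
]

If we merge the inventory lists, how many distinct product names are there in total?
5

Schema mapping: "item_name" (warehouse_beta) = "product_name" (warehouse_alpha) = product name

Products in warehouse_beta: ['Cog', 'Gadget', 'Nut', 'Widget']
Products in warehouse_alpha: ['Bolt', 'Cog', 'Nut']

Union (unique products): ['Bolt', 'Cog', 'Gadget', 'Nut', 'Widget']
Count: 5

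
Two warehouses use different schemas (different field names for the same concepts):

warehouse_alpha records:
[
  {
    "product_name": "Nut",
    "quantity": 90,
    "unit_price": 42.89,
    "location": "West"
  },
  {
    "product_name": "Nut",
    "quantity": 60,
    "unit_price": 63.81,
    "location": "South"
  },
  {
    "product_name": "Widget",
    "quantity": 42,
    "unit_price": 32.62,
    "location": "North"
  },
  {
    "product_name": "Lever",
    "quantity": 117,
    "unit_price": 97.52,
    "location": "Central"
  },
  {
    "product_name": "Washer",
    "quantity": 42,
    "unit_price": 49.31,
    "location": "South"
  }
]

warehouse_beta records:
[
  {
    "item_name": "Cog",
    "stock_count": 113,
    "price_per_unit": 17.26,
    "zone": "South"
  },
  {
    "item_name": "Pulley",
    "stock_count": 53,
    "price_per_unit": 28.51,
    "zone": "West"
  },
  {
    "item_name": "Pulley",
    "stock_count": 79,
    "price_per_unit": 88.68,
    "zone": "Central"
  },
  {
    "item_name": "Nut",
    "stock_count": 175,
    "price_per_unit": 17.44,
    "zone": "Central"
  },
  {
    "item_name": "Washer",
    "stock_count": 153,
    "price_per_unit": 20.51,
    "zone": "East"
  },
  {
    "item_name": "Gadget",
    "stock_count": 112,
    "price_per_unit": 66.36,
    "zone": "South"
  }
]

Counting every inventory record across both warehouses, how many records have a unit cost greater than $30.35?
7

Schema mapping: "unit_price" (warehouse_alpha) = "price_per_unit" (warehouse_beta) = unit cost

Records > $30.35 in warehouse_alpha: 5
Records > $30.35 in warehouse_beta: 2

Total count: 5 + 2 = 7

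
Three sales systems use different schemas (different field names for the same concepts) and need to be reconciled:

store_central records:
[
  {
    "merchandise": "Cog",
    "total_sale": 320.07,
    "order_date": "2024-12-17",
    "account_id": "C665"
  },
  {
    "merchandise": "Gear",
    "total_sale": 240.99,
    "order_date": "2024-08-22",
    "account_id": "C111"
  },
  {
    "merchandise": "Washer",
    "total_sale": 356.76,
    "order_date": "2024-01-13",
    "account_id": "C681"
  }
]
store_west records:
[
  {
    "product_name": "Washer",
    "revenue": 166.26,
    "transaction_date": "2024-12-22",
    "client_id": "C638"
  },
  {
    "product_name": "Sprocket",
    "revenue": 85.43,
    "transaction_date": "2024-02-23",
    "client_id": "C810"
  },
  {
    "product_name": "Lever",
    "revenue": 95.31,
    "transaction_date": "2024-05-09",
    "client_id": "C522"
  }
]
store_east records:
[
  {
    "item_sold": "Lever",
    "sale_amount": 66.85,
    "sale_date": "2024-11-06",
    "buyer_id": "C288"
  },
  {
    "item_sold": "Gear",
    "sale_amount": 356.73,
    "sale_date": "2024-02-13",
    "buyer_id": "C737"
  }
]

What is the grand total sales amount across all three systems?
1688.4

Schema reconciliation - all amount fields map to sale amount:

store_central (total_sale): 917.82
store_west (revenue): 347.0
store_east (sale_amount): 423.58

Grand total: 1688.4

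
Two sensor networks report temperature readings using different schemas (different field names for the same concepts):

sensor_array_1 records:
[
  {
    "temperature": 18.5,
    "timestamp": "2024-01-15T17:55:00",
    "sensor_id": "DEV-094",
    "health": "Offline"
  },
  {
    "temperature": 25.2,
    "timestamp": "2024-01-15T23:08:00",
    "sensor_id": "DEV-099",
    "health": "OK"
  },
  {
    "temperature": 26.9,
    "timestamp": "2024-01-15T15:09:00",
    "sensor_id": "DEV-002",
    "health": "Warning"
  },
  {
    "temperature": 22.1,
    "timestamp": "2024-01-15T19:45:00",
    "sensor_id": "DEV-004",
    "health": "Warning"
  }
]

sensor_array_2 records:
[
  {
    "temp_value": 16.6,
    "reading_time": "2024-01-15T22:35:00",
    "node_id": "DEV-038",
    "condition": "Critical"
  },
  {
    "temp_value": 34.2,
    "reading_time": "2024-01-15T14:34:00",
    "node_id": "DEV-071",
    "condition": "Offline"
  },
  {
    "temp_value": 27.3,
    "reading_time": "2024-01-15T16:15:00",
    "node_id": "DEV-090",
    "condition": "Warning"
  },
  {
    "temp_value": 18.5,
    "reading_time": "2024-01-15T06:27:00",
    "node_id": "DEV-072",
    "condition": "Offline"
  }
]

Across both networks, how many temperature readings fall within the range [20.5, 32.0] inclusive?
4

Schema mapping: "temperature" (sensor_array_1) = "temp_value" (sensor_array_2) = temperature

Readings in [20.5, 32.0] from sensor_array_1: 3
Readings in [20.5, 32.0] from sensor_array_2: 1

Total count: 3 + 1 = 4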